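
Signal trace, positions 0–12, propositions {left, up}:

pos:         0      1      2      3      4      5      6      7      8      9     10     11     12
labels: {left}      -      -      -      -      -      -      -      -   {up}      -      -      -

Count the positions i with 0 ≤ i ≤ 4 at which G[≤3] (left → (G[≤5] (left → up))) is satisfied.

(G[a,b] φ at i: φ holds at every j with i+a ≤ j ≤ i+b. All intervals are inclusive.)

4

Evaluate at each i in [0,4]:
  i=0: ✗ (fails at j=0)
  i=1: ✓ (all of [1,4])
  i=2: ✓ (all of [2,5])
  i=3: ✓ (all of [3,6])
  i=4: ✓ (all of [4,7])
Positions where it holds: {1, 2, 3, 4} → 4.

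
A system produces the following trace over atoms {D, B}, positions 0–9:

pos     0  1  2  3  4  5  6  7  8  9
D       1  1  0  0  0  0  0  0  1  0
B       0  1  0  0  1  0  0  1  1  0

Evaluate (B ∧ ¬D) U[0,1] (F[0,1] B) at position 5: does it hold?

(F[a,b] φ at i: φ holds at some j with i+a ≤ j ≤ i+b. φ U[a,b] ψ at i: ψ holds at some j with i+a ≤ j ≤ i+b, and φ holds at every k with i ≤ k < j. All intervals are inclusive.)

Need some j in [5,6] with F[0,1] B, and (B ∧ ¬D) at every k in [5,j-1].
  j=5: F[0,1] B — fails (none in [5,6]).
  j=6: F[0,1] B holds, but (B ∧ ¬D) fails at k=5 → not this j.
No j in the window works → until fails.

No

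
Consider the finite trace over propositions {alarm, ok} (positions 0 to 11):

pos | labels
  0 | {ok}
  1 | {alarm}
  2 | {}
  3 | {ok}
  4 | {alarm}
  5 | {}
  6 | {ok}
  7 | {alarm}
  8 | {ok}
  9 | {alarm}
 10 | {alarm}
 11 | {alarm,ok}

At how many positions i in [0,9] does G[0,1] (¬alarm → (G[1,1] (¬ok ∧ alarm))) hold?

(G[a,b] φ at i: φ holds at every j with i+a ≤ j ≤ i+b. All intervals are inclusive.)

Evaluate at each i in [0,9]:
  i=0: ✓ (all of [0,1])
  i=1: ✗ (fails at j=2)
  i=2: ✗ (fails at j=2)
  i=3: ✓ (all of [3,4])
  i=4: ✗ (fails at j=5)
  i=5: ✗ (fails at j=5)
  i=6: ✓ (all of [6,7])
  i=7: ✓ (all of [7,8])
  i=8: ✓ (all of [8,9])
  i=9: ✓ (all of [9,10])
Positions where it holds: {0, 3, 6, 7, 8, 9} → 6.

6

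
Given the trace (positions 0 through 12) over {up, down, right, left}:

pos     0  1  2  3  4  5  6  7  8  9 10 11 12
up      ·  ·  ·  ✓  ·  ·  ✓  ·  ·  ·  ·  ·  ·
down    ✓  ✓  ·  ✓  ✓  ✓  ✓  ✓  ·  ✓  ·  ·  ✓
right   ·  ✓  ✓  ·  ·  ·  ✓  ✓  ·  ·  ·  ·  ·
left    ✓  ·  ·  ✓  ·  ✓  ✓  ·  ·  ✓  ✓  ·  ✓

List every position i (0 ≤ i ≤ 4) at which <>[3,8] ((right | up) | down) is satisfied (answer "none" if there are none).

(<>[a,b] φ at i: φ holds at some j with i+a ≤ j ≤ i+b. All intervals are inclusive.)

Evaluate at each i in [0,4]:
  i=0: ✓ (witness j=3)
  i=1: ✓ (witness j=4)
  i=2: ✓ (witness j=5)
  i=3: ✓ (witness j=6)
  i=4: ✓ (witness j=7)

0, 1, 2, 3, 4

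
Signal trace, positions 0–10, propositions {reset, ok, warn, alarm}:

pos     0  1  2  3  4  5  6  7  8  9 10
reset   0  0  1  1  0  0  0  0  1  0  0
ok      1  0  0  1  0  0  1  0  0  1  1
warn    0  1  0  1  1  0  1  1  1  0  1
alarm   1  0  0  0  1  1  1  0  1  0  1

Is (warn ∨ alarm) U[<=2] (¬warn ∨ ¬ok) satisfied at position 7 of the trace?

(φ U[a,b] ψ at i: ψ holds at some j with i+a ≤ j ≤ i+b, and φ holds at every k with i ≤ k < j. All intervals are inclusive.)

True

Need some j in [7,9] with (¬warn ∨ ¬ok), and (warn ∨ alarm) at every k in [7,j-1].
  j=7: (¬warn ∨ ¬ok) holds; no prefix to check → satisfied.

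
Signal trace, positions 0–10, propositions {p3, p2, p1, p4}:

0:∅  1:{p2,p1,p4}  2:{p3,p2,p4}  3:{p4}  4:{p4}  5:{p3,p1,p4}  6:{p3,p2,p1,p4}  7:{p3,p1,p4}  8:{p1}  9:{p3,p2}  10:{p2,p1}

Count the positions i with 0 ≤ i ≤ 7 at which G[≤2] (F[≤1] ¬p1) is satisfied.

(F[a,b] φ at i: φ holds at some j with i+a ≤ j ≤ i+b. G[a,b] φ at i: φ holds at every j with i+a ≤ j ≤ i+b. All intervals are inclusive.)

Evaluate at each i in [0,7]:
  i=0: ✓ (all of [0,2])
  i=1: ✓ (all of [1,3])
  i=2: ✓ (all of [2,4])
  i=3: ✗ (fails at j=5)
  i=4: ✗ (fails at j=5)
  i=5: ✗ (fails at j=5)
  i=6: ✗ (fails at j=6)
  i=7: ✗ (fails at j=7)
Positions where it holds: {0, 1, 2} → 3.

3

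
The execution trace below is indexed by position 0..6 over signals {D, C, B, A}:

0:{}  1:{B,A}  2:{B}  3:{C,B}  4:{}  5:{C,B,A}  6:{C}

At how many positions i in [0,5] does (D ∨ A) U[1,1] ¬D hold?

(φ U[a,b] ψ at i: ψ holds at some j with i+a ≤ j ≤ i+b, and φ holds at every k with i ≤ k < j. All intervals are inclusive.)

2

Evaluate at each i in [0,5]:
  i=0: ✗ (lhs fails at k=0 before rhs at j=1)
  i=1: ✓ (rhs at j=2; lhs holds on [1,1])
  i=2: ✗ (lhs fails at k=2 before rhs at j=3)
  i=3: ✗ (lhs fails at k=3 before rhs at j=4)
  i=4: ✗ (lhs fails at k=4 before rhs at j=5)
  i=5: ✓ (rhs at j=6; lhs holds on [5,5])
Positions where it holds: {1, 5} → 2.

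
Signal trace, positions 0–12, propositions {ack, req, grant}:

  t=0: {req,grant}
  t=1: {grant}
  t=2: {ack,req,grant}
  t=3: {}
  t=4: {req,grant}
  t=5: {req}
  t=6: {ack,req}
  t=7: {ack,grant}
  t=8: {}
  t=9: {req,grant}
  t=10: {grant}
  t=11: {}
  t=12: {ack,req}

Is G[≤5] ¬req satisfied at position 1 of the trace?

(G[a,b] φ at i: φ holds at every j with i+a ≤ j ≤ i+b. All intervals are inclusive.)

Does not hold

Check ¬req at every j in [1,6]:
  j=1: true
  j=2: false
  j=3: true
  j=4: false
  j=5: false
  j=6: false
Fails at j=2 → formula fails.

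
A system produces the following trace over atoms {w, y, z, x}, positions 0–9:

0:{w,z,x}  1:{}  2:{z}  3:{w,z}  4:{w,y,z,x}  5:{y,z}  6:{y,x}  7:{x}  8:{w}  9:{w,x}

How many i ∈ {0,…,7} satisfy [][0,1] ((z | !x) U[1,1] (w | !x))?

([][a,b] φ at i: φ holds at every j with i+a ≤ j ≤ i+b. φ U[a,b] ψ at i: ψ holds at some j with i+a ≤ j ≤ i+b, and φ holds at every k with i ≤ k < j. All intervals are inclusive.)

4

Evaluate at each i in [0,7]:
  i=0: ✓ (all of [0,1])
  i=1: ✓ (all of [1,2])
  i=2: ✓ (all of [2,3])
  i=3: ✓ (all of [3,4])
  i=4: ✗ (fails at j=5)
  i=5: ✗ (fails at j=5)
  i=6: ✗ (fails at j=6)
  i=7: ✗ (fails at j=7)
Positions where it holds: {0, 1, 2, 3} → 4.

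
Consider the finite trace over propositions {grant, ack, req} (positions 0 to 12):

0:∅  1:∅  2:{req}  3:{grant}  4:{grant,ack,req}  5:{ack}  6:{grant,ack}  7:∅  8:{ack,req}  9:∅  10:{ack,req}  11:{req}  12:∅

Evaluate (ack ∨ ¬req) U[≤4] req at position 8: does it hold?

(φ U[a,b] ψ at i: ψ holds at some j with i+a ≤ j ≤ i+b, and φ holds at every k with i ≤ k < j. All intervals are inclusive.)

Yes

Need some j in [8,12] with req, and (ack ∨ ¬req) at every k in [8,j-1].
  j=8: req holds; no prefix to check → satisfied.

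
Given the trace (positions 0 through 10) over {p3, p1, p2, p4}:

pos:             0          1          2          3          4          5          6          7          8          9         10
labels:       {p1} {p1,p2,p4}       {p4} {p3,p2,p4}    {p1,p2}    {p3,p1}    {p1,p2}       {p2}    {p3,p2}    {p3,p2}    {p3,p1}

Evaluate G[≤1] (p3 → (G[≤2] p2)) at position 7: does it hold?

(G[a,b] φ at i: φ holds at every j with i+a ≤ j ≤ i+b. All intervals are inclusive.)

Does not hold

Check (p3 → (G[≤2] p2)) at every j in [7,8]:
  j=7: antecedent false → ✓
  j=8: antecedent true; consequent fails at 10 → ✗
Fails at j=8 → formula fails.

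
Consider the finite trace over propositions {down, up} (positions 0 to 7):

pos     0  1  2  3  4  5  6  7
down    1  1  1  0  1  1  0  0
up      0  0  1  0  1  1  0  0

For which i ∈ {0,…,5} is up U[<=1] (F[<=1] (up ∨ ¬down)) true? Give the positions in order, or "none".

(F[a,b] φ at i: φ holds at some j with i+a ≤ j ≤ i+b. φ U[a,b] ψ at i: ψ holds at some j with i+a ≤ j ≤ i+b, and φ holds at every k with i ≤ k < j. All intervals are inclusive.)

1, 2, 3, 4, 5

Evaluate at each i in [0,5]:
  i=0: ✗ (lhs fails at k=0 before rhs at j=1)
  i=1: ✓ (rhs at j=1)
  i=2: ✓ (rhs at j=2)
  i=3: ✓ (rhs at j=3)
  i=4: ✓ (rhs at j=4)
  i=5: ✓ (rhs at j=5)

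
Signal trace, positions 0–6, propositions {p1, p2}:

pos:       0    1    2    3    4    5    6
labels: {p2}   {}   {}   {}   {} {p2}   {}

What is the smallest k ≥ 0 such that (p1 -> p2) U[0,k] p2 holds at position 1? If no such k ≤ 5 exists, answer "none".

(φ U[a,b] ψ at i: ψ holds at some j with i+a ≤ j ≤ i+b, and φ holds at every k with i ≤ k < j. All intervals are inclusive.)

4

Need earliest j ≥ 1 with p2, and (p1 -> p2) at every k in [1,j-1].
  j=1: rhs fails.
  j=2: rhs fails.
  j=3: rhs fails.
  j=4: rhs fails.
  j=5: rhs holds; lhs holds on [1,4]. k = 4.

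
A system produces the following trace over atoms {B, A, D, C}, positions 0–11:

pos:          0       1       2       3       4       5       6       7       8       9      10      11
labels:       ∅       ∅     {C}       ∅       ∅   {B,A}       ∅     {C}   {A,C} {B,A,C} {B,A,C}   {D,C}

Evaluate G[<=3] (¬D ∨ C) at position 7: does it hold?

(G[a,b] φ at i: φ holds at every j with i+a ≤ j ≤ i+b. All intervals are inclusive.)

Holds

Check (¬D ∨ C) at every j in [7,10]:
  j=7: true
  j=8: true
  j=9: true
  j=10: true
All positions satisfy it → formula holds.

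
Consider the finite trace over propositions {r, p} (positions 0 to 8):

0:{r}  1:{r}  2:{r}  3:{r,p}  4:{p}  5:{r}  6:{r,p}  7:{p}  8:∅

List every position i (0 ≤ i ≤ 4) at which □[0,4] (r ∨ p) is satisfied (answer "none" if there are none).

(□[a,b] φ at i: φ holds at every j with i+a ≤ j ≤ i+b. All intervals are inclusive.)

Evaluate at each i in [0,4]:
  i=0: ✓ (all of [0,4])
  i=1: ✓ (all of [1,5])
  i=2: ✓ (all of [2,6])
  i=3: ✓ (all of [3,7])
  i=4: ✗ (fails at j=8)

0, 1, 2, 3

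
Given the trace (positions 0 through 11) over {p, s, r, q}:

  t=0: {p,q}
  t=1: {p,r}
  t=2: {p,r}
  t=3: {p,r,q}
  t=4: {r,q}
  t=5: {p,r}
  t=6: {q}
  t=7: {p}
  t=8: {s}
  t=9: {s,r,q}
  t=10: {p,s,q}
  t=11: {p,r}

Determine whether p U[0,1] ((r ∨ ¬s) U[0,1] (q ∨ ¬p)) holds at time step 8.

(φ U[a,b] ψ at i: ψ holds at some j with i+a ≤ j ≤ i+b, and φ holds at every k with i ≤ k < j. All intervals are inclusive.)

Holds

Need some j in [8,9] with ((r ∨ ¬s) U[0,1] (q ∨ ¬p)), and p at every k in [8,j-1].
  j=8: ((r ∨ ¬s) U[0,1] (q ∨ ¬p)) holds; no prefix to check → satisfied.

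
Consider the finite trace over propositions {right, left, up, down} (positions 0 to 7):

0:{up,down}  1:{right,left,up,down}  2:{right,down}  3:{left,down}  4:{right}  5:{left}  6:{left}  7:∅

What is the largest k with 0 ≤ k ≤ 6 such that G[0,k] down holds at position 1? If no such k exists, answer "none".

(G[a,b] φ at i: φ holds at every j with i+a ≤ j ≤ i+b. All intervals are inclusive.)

down must hold from j=1 onward; find where it first fails.
  j=1: holds
  j=2: holds
  j=3: holds
  j=4: fails
Holds on [1,3], so largest k = 2.

2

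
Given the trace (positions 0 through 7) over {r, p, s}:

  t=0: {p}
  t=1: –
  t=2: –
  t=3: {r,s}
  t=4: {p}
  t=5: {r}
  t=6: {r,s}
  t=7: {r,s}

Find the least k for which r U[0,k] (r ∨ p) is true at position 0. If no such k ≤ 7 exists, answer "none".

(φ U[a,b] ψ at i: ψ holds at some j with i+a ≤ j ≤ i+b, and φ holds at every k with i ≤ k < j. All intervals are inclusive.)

0

Need earliest j ≥ 0 with (r ∨ p), and r at every k in [0,j-1].
  j=0: rhs holds (empty prefix). k = 0.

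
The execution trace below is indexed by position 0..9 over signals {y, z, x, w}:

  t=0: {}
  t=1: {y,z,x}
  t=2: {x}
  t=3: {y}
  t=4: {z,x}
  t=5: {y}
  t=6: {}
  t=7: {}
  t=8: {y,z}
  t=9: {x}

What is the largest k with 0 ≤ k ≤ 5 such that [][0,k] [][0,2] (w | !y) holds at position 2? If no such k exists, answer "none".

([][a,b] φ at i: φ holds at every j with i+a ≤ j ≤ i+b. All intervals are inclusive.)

[][0,2] (w | !y) must hold from j=2 onward; find where it first fails.
  j=2: fails → no k works.

none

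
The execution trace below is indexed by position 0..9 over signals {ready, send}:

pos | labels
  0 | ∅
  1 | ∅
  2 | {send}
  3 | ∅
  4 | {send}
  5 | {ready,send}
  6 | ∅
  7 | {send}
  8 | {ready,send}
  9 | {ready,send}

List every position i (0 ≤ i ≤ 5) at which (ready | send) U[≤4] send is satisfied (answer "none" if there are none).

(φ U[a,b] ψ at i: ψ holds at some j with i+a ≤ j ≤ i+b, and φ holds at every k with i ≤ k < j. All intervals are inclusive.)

2, 4, 5

Evaluate at each i in [0,5]:
  i=0: ✗ (lhs fails at k=0 before rhs at j=2)
  i=1: ✗ (lhs fails at k=1 before rhs at j=2)
  i=2: ✓ (rhs at j=2)
  i=3: ✗ (lhs fails at k=3 before rhs at j=4)
  i=4: ✓ (rhs at j=4)
  i=5: ✓ (rhs at j=5)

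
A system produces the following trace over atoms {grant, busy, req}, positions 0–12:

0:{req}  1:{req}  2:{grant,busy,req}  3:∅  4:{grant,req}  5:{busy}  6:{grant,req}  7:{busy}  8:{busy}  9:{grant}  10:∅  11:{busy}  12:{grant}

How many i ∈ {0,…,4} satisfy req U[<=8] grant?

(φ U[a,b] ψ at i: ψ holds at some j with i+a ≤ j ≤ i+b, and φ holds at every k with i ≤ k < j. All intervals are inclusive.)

4

Evaluate at each i in [0,4]:
  i=0: ✓ (rhs at j=2; lhs holds on [0,1])
  i=1: ✓ (rhs at j=2; lhs holds on [1,1])
  i=2: ✓ (rhs at j=2)
  i=3: ✗ (lhs fails at k=3 before rhs at j=4)
  i=4: ✓ (rhs at j=4)
Positions where it holds: {0, 1, 2, 4} → 4.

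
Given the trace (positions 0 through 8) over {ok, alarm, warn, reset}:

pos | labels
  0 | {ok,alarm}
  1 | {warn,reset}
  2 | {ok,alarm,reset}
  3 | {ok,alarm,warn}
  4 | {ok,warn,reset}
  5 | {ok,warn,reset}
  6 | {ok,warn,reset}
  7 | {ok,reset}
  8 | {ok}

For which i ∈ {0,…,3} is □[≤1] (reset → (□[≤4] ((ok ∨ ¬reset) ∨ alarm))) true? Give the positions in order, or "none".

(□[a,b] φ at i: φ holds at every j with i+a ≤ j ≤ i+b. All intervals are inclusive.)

Evaluate at each i in [0,3]:
  i=0: ✗ (fails at j=1)
  i=1: ✗ (fails at j=1)
  i=2: ✓ (all of [2,3])
  i=3: ✓ (all of [3,4])

2, 3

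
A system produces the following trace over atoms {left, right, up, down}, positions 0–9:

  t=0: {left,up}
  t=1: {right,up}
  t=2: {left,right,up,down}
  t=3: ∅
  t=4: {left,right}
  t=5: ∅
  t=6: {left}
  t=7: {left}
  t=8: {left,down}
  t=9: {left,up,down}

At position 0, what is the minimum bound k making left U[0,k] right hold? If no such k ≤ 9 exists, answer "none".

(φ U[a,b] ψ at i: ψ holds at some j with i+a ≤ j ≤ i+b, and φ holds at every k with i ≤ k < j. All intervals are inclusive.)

Need earliest j ≥ 0 with right, and left at every k in [0,j-1].
  j=0: rhs fails.
  j=1: rhs holds; lhs holds on [0,0]. k = 1.

1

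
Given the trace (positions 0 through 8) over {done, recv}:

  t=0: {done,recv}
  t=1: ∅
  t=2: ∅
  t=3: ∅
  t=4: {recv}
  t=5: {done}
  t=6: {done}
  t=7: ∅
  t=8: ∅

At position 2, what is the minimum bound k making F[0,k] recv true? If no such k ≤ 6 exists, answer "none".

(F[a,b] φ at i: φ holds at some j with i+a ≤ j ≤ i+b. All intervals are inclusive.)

Scan j = 2,3,… for recv:
  j=2: fails
  j=3: fails
  j=4: holds
First hit at j=4, so smallest k = 4-2 = 2.

2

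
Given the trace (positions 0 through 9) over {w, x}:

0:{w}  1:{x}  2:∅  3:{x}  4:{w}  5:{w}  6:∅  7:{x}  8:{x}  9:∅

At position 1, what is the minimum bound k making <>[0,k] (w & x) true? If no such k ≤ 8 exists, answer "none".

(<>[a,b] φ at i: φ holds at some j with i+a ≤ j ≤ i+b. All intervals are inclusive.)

Scan j = 1,2,… for (w & x):
  j=1: fails
  j=2: fails
  j=3: fails
  j=4: fails
  j=5: fails
  j=6: fails
  j=7: fails
  j=8: fails
  j=9: fails
No j in [1,9] satisfies it → none.

none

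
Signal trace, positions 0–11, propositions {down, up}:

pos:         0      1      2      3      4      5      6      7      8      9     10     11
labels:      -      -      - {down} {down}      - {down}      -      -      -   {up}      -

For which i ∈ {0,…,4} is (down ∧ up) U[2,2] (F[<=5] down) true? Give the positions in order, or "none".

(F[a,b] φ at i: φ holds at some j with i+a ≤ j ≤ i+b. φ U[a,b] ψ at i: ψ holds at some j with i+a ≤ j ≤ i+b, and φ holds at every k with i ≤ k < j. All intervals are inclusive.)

none

Evaluate at each i in [0,4]:
  i=0: ✗ (lhs fails at k=0 before rhs at j=2)
  i=1: ✗ (lhs fails at k=1 before rhs at j=3)
  i=2: ✗ (lhs fails at k=2 before rhs at j=4)
  i=3: ✗ (lhs fails at k=3 before rhs at j=5)
  i=4: ✗ (lhs fails at k=4 before rhs at j=6)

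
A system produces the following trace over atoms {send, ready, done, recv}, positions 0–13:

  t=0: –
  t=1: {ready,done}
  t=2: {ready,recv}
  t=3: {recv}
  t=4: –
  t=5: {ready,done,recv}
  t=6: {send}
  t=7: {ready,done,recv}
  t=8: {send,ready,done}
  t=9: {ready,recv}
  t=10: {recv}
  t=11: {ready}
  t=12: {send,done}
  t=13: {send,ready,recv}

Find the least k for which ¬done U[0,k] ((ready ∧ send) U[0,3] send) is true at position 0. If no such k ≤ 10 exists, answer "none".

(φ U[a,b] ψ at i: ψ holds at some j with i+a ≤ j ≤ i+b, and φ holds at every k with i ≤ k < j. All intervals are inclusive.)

Need earliest j ≥ 0 with ((ready ∧ send) U[0,3] send), and ¬done at every k in [0,j-1].
  j=0: rhs fails.
  j=1: rhs fails.
  j=2: rhs fails.
  j=3: rhs fails.
  j=4: rhs fails.
  j=5: rhs fails.
  j=6: rhs holds but lhs fails at k=1.
  j=7: rhs fails.
  j=8: rhs holds but lhs fails at k=1.
  j=9: rhs fails.
  j=10: rhs fails.
No witness within the range → none.

none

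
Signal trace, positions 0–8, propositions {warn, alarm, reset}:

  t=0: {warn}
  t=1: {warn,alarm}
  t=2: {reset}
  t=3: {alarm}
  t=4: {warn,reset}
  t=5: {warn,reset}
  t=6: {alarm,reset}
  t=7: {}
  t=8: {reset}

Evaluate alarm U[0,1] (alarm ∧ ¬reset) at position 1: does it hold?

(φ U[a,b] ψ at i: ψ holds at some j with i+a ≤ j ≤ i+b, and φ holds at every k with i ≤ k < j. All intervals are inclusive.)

Holds

Need some j in [1,2] with (alarm ∧ ¬reset), and alarm at every k in [1,j-1].
  j=1: (alarm ∧ ¬reset) holds; no prefix to check → satisfied.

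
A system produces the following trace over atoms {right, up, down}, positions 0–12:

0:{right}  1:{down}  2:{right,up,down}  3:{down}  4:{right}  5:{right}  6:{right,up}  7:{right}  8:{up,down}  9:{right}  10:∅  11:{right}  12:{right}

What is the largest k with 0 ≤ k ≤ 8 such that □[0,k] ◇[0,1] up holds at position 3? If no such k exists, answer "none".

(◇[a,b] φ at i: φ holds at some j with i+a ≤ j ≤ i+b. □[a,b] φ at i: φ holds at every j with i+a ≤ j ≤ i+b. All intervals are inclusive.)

none

◇[0,1] up must hold from j=3 onward; find where it first fails.
  j=3: fails → no k works.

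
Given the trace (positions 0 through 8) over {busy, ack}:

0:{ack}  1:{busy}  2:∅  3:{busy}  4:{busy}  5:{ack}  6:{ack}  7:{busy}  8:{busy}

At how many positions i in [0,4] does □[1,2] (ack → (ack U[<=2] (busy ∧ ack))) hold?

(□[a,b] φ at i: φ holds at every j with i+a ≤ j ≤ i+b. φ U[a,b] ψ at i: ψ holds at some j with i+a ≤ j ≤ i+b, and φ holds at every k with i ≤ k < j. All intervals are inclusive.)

Evaluate at each i in [0,4]:
  i=0: ✓ (all of [1,2])
  i=1: ✓ (all of [2,3])
  i=2: ✓ (all of [3,4])
  i=3: ✗ (fails at j=5)
  i=4: ✗ (fails at j=5)
Positions where it holds: {0, 1, 2} → 3.

3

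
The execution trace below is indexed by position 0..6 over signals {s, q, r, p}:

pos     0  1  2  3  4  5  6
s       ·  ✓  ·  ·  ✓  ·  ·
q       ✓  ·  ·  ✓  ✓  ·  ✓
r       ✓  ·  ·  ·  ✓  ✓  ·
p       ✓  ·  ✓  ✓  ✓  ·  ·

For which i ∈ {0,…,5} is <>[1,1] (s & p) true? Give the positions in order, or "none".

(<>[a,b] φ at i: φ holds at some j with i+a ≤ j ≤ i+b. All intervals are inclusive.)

Evaluate at each i in [0,5]:
  i=0: ✗ (none in [1,1])
  i=1: ✗ (none in [2,2])
  i=2: ✗ (none in [3,3])
  i=3: ✓ (witness j=4)
  i=4: ✗ (none in [5,5])
  i=5: ✗ (none in [6,6])

3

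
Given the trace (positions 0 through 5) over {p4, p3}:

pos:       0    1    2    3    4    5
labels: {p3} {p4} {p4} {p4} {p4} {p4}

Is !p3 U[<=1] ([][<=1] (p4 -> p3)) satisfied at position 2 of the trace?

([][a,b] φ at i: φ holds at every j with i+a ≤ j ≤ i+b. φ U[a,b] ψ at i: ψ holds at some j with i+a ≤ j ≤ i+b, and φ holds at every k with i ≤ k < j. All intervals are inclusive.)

Need some j in [2,3] with [][<=1] (p4 -> p3), and !p3 at every k in [2,j-1].
  j=2: [][<=1] (p4 -> p3) — fails at 2.
  j=3: [][<=1] (p4 -> p3) — fails at 3.
No j in the window works → until fails.

False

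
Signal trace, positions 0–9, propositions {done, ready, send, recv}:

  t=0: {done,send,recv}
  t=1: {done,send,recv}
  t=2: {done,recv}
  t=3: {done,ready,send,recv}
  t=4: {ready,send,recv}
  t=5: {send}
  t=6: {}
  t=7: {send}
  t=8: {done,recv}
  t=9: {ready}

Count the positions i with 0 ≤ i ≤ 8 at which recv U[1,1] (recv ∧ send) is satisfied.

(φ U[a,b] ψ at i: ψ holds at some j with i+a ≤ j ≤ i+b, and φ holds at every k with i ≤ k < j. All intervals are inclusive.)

Evaluate at each i in [0,8]:
  i=0: ✓ (rhs at j=1; lhs holds on [0,0])
  i=1: ✗ (no rhs in [2,2])
  i=2: ✓ (rhs at j=3; lhs holds on [2,2])
  i=3: ✓ (rhs at j=4; lhs holds on [3,3])
  i=4: ✗ (no rhs in [5,5])
  i=5: ✗ (no rhs in [6,6])
  i=6: ✗ (no rhs in [7,7])
  i=7: ✗ (no rhs in [8,8])
  i=8: ✗ (no rhs in [9,9])
Positions where it holds: {0, 2, 3} → 3.

3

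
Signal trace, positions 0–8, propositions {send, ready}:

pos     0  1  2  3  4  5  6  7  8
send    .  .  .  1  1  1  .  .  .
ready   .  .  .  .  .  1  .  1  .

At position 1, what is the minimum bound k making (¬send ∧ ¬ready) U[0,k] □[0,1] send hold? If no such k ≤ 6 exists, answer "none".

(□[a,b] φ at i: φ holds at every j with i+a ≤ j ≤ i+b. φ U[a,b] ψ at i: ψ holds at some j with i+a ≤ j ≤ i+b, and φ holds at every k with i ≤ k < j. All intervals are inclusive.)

Need earliest j ≥ 1 with □[0,1] send, and (¬send ∧ ¬ready) at every k in [1,j-1].
  j=1: rhs fails.
  j=2: rhs fails.
  j=3: rhs holds; lhs holds on [1,2]. k = 2.

2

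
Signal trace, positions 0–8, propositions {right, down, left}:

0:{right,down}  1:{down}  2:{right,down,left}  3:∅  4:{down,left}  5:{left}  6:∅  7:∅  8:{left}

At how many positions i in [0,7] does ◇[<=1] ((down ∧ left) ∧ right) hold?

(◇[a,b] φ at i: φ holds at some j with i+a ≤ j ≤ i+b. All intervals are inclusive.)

2

Evaluate at each i in [0,7]:
  i=0: ✗ (none in [0,1])
  i=1: ✓ (witness j=2)
  i=2: ✓ (witness j=2)
  i=3: ✗ (none in [3,4])
  i=4: ✗ (none in [4,5])
  i=5: ✗ (none in [5,6])
  i=6: ✗ (none in [6,7])
  i=7: ✗ (none in [7,8])
Positions where it holds: {1, 2} → 2.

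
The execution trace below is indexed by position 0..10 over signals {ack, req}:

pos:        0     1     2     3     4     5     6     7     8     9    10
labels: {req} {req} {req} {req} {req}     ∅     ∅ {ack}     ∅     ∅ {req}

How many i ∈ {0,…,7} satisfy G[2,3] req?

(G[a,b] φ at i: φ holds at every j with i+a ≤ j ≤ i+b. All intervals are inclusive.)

Evaluate at each i in [0,7]:
  i=0: ✓ (all of [2,3])
  i=1: ✓ (all of [3,4])
  i=2: ✗ (fails at j=5)
  i=3: ✗ (fails at j=5)
  i=4: ✗ (fails at j=6)
  i=5: ✗ (fails at j=7)
  i=6: ✗ (fails at j=8)
  i=7: ✗ (fails at j=9)
Positions where it holds: {0, 1} → 2.

2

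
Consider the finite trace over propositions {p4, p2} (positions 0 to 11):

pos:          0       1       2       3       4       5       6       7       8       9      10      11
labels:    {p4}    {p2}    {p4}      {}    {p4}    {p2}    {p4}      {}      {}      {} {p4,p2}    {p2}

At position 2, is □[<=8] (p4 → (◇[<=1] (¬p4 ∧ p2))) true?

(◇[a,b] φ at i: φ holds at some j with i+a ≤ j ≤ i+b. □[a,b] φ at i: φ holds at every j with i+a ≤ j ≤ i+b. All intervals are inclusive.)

Check (p4 → (◇[<=1] (¬p4 ∧ p2))) at every j in [2,10]:
  j=2: antecedent true; consequent fails (none in [2,3]) → ✗
  j=3: antecedent false → ✓
  j=4: antecedent true; consequent holds (witness at 5) → ✓
  j=5: antecedent false → ✓
  j=6: antecedent true; consequent fails (none in [6,7]) → ✗
  j=7: antecedent false → ✓
  j=8: antecedent false → ✓
  j=9: antecedent false → ✓
  j=10: antecedent true; consequent holds (witness at 11) → ✓
Fails at j=2 → formula fails.

No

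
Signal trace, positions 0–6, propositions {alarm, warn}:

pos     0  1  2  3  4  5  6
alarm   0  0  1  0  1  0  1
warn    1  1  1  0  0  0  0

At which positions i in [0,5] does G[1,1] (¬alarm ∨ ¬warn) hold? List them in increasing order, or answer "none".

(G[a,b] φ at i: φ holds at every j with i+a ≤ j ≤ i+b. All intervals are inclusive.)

0, 2, 3, 4, 5

Evaluate at each i in [0,5]:
  i=0: ✓ (all of [1,1])
  i=1: ✗ (fails at j=2)
  i=2: ✓ (all of [3,3])
  i=3: ✓ (all of [4,4])
  i=4: ✓ (all of [5,5])
  i=5: ✓ (all of [6,6])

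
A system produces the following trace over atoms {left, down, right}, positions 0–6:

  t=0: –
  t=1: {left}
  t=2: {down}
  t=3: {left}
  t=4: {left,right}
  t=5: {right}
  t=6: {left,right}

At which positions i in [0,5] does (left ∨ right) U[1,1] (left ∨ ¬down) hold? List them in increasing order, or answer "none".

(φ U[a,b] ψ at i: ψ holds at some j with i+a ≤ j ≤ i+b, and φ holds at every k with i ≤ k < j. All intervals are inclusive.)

Evaluate at each i in [0,5]:
  i=0: ✗ (lhs fails at k=0 before rhs at j=1)
  i=1: ✗ (no rhs in [2,2])
  i=2: ✗ (lhs fails at k=2 before rhs at j=3)
  i=3: ✓ (rhs at j=4; lhs holds on [3,3])
  i=4: ✓ (rhs at j=5; lhs holds on [4,4])
  i=5: ✓ (rhs at j=6; lhs holds on [5,5])

3, 4, 5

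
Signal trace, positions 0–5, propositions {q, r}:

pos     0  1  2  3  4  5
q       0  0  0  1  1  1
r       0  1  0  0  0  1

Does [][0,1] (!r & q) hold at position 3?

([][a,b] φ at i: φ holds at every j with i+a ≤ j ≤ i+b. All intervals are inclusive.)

Check (!r & q) at every j in [3,4]:
  j=3: true
  j=4: true
All positions satisfy it → formula holds.

True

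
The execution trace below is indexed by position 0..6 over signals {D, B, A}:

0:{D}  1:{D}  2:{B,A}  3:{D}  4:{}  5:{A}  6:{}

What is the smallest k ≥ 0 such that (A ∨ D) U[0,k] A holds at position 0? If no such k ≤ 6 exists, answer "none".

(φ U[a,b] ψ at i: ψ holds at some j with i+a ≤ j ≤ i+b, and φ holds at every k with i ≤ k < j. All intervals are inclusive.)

Need earliest j ≥ 0 with A, and (A ∨ D) at every k in [0,j-1].
  j=0: rhs fails.
  j=1: rhs fails.
  j=2: rhs holds; lhs holds on [0,1]. k = 2.

2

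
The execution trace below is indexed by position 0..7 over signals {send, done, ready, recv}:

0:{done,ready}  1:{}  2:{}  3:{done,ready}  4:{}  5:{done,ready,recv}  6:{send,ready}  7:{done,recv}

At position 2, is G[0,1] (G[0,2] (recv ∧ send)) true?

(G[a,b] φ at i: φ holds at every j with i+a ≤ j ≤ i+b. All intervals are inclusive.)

Does not hold

Check G[0,2] (recv ∧ send) at every j in [2,3]:
  j=2: fails at 2
  j=3: fails at 3
Fails at j=2 → formula fails.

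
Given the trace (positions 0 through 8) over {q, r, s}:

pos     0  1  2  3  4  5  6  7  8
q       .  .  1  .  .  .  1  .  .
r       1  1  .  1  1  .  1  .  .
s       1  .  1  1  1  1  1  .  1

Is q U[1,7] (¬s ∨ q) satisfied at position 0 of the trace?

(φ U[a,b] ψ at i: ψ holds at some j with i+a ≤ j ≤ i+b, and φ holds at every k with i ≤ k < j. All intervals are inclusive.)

Need some j in [1,7] with (¬s ∨ q), and q at every k in [0,j-1].
  j=1: (¬s ∨ q) holds, but q fails at k=0 → not this j.
  j=2: (¬s ∨ q) holds, but q fails at k=0 → not this j.
  j=3: (¬s ∨ q) false.
  j=4: (¬s ∨ q) false.
  j=5: (¬s ∨ q) false.
  j=6: (¬s ∨ q) holds, but q fails at k=0 → not this j.
  j=7: (¬s ∨ q) holds, but q fails at k=0 → not this j.
No j in the window works → until fails.

False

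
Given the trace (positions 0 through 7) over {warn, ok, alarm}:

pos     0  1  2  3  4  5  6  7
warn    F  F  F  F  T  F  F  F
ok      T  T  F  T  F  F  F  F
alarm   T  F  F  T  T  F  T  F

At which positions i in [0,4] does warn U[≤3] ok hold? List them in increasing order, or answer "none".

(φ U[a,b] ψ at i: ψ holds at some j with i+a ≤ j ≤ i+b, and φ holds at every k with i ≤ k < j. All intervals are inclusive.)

Evaluate at each i in [0,4]:
  i=0: ✓ (rhs at j=0)
  i=1: ✓ (rhs at j=1)
  i=2: ✗ (lhs fails at k=2 before rhs at j=3)
  i=3: ✓ (rhs at j=3)
  i=4: ✗ (no rhs in [4,7])

0, 1, 3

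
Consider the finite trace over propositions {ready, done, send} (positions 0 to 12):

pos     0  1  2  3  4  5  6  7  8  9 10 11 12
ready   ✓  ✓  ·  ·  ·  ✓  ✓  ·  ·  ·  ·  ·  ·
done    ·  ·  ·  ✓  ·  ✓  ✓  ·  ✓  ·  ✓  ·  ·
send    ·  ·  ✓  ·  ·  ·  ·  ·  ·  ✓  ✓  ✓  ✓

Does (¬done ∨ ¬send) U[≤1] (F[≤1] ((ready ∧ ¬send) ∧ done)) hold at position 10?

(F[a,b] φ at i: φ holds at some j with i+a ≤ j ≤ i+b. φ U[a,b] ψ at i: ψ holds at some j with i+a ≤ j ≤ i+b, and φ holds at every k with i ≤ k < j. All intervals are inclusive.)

Need some j in [10,11] with F[≤1] ((ready ∧ ¬send) ∧ done), and (¬done ∨ ¬send) at every k in [10,j-1].
  j=10: F[≤1] ((ready ∧ ¬send) ∧ done) — fails (none in [10,11]).
  j=11: F[≤1] ((ready ∧ ¬send) ∧ done) — fails (none in [11,12]).
No j in the window works → until fails.

Does not hold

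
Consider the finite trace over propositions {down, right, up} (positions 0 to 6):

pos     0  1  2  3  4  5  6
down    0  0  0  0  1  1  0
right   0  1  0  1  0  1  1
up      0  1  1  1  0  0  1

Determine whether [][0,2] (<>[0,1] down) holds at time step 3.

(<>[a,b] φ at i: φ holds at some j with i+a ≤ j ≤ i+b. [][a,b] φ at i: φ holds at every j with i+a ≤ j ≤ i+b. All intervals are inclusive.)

Check <>[0,1] down at every j in [3,5]:
  j=3: holds (witness at 4)
  j=4: holds (witness at 4)
  j=5: holds (witness at 5)
All positions satisfy it → formula holds.

Holds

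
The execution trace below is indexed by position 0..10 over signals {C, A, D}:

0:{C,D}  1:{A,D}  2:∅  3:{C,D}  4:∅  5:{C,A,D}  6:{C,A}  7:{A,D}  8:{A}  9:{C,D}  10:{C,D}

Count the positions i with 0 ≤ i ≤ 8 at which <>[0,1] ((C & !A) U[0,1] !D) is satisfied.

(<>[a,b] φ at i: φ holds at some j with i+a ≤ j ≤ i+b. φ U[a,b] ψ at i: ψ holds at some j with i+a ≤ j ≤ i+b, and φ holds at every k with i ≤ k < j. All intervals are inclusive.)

Evaluate at each i in [0,8]:
  i=0: ✗ (none in [0,1])
  i=1: ✓ (witness j=2)
  i=2: ✓ (witness j=2)
  i=3: ✓ (witness j=3)
  i=4: ✓ (witness j=4)
  i=5: ✓ (witness j=6)
  i=6: ✓ (witness j=6)
  i=7: ✓ (witness j=8)
  i=8: ✓ (witness j=8)
Positions where it holds: {1, 2, 3, 4, 5, 6, 7, 8} → 8.

8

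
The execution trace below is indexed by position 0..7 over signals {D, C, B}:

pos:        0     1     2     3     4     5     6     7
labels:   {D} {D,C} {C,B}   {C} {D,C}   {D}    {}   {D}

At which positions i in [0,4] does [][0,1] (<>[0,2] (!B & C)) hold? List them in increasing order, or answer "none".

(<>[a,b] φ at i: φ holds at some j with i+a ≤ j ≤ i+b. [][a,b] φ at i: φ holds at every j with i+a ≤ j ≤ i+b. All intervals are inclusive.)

0, 1, 2, 3

Evaluate at each i in [0,4]:
  i=0: ✓ (all of [0,1])
  i=1: ✓ (all of [1,2])
  i=2: ✓ (all of [2,3])
  i=3: ✓ (all of [3,4])
  i=4: ✗ (fails at j=5)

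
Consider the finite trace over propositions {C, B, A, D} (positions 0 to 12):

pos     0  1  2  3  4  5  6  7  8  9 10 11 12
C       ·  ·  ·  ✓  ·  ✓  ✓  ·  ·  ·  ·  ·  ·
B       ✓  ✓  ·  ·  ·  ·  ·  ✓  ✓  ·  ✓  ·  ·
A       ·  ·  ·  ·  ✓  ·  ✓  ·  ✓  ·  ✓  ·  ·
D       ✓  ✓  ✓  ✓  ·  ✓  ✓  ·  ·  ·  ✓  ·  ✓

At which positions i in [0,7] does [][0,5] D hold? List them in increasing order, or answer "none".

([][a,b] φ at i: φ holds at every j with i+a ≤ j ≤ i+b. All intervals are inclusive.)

none

Evaluate at each i in [0,7]:
  i=0: ✗ (fails at j=4)
  i=1: ✗ (fails at j=4)
  i=2: ✗ (fails at j=4)
  i=3: ✗ (fails at j=4)
  i=4: ✗ (fails at j=4)
  i=5: ✗ (fails at j=7)
  i=6: ✗ (fails at j=7)
  i=7: ✗ (fails at j=7)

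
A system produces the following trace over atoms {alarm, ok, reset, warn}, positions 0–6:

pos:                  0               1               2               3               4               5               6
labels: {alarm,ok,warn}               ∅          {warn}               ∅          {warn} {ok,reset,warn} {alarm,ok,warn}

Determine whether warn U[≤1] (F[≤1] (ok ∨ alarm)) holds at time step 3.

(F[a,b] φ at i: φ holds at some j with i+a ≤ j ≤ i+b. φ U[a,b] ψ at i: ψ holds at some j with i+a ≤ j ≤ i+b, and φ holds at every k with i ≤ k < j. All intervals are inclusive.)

Need some j in [3,4] with F[≤1] (ok ∨ alarm), and warn at every k in [3,j-1].
  j=3: F[≤1] (ok ∨ alarm) — fails (none in [3,4]).
  j=4: F[≤1] (ok ∨ alarm) holds, but warn fails at k=3 → not this j.
No j in the window works → until fails.

False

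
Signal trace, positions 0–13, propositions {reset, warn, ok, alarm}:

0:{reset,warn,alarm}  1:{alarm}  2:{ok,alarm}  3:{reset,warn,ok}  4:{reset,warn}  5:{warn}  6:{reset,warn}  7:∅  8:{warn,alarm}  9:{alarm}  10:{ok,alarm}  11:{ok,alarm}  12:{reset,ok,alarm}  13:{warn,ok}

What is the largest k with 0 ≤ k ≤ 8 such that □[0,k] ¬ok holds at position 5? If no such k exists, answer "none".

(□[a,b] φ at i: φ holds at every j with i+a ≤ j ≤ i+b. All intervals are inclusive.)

¬ok must hold from j=5 onward; find where it first fails.
  j=5: holds
  j=6: holds
  j=7: holds
  j=8: holds
  j=9: holds
  j=10: fails
Holds on [5,9], so largest k = 4.

4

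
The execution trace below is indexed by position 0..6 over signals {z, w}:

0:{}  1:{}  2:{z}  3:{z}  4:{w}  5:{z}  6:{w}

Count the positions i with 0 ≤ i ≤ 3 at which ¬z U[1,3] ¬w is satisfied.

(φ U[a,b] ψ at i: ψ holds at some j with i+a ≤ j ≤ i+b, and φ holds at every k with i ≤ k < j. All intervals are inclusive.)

Evaluate at each i in [0,3]:
  i=0: ✓ (rhs at j=1; lhs holds on [0,0])
  i=1: ✓ (rhs at j=2; lhs holds on [1,1])
  i=2: ✗ (lhs fails at k=2 before rhs at j=3)
  i=3: ✗ (lhs fails at k=3 before rhs at j=5)
Positions where it holds: {0, 1} → 2.

2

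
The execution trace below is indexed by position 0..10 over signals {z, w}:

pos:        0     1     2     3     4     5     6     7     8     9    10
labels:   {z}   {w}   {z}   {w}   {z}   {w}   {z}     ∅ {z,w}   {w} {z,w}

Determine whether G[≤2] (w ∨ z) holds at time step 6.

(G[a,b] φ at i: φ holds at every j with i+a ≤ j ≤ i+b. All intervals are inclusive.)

False

Check (w ∨ z) at every j in [6,8]:
  j=6: true
  j=7: false
  j=8: true
Fails at j=7 → formula fails.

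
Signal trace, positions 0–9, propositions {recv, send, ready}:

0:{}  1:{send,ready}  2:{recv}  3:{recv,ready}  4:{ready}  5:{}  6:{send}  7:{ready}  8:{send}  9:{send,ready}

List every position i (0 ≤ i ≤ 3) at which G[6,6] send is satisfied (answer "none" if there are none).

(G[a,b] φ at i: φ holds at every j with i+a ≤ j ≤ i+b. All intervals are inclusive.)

Evaluate at each i in [0,3]:
  i=0: ✓ (all of [6,6])
  i=1: ✗ (fails at j=7)
  i=2: ✓ (all of [8,8])
  i=3: ✓ (all of [9,9])

0, 2, 3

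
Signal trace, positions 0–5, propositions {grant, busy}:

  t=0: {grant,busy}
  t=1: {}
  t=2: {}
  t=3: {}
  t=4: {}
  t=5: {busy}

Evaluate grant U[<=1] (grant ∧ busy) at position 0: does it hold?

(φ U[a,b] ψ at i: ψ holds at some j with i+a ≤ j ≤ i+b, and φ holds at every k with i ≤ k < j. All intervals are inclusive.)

True

Need some j in [0,1] with (grant ∧ busy), and grant at every k in [0,j-1].
  j=0: (grant ∧ busy) holds; no prefix to check → satisfied.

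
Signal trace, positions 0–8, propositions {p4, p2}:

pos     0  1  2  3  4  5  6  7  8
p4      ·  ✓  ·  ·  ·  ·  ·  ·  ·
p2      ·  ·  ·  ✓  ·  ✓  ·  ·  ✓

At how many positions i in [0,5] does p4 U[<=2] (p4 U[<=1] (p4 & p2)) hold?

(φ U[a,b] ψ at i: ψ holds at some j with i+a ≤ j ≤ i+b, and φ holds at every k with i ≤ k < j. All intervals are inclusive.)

Evaluate at each i in [0,5]:
  i=0: ✗ (no rhs in [0,2])
  i=1: ✗ (no rhs in [1,3])
  i=2: ✗ (no rhs in [2,4])
  i=3: ✗ (no rhs in [3,5])
  i=4: ✗ (no rhs in [4,6])
  i=5: ✗ (no rhs in [5,7])
Positions where it holds: {} → 0.

0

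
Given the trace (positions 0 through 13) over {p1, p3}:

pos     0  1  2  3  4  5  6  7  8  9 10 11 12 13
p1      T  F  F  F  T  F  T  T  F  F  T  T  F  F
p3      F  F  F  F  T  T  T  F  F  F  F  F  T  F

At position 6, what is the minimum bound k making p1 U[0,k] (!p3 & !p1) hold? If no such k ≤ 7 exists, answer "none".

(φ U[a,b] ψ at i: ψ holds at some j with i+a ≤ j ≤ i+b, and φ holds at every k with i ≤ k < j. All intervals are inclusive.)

Need earliest j ≥ 6 with (!p3 & !p1), and p1 at every k in [6,j-1].
  j=6: rhs fails.
  j=7: rhs fails.
  j=8: rhs holds; lhs holds on [6,7]. k = 2.

2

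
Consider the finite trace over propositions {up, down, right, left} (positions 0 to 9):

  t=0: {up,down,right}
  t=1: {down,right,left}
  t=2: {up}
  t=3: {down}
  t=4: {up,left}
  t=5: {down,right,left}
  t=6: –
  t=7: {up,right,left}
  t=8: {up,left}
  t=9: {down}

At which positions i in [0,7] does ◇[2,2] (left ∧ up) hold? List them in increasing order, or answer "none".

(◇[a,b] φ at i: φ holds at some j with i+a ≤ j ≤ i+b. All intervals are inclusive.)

2, 5, 6

Evaluate at each i in [0,7]:
  i=0: ✗ (none in [2,2])
  i=1: ✗ (none in [3,3])
  i=2: ✓ (witness j=4)
  i=3: ✗ (none in [5,5])
  i=4: ✗ (none in [6,6])
  i=5: ✓ (witness j=7)
  i=6: ✓ (witness j=8)
  i=7: ✗ (none in [9,9])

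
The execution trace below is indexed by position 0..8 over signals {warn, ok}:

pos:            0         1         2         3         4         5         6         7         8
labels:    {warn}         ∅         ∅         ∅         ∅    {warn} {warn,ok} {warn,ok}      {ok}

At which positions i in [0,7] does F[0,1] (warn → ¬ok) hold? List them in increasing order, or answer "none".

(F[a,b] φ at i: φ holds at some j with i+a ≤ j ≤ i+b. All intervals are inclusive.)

Evaluate at each i in [0,7]:
  i=0: ✓ (witness j=0)
  i=1: ✓ (witness j=1)
  i=2: ✓ (witness j=2)
  i=3: ✓ (witness j=3)
  i=4: ✓ (witness j=4)
  i=5: ✓ (witness j=5)
  i=6: ✗ (none in [6,7])
  i=7: ✓ (witness j=8)

0, 1, 2, 3, 4, 5, 7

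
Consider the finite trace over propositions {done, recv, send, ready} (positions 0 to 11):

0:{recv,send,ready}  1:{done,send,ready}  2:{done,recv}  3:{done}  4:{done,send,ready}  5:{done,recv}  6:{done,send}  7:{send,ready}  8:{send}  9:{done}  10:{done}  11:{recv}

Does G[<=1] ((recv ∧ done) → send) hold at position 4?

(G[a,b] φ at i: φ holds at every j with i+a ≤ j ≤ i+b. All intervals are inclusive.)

Does not hold

Check ((recv ∧ done) → send) at every j in [4,5]:
  j=4: antecedent false → ✓
  j=5: antecedent true; consequent false → ✗
Fails at j=5 → formula fails.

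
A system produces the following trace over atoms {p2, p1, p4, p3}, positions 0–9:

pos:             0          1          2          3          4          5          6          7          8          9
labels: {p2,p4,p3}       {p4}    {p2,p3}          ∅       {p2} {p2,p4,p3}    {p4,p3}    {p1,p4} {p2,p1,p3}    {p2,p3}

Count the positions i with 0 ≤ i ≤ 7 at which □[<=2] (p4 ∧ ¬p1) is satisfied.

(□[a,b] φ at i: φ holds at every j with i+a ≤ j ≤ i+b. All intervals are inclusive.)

Evaluate at each i in [0,7]:
  i=0: ✗ (fails at j=2)
  i=1: ✗ (fails at j=2)
  i=2: ✗ (fails at j=2)
  i=3: ✗ (fails at j=3)
  i=4: ✗ (fails at j=4)
  i=5: ✗ (fails at j=7)
  i=6: ✗ (fails at j=7)
  i=7: ✗ (fails at j=7)
Positions where it holds: {} → 0.

0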